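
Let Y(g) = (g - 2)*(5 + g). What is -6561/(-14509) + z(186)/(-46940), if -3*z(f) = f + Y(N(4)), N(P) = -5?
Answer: 154436449/340526230 ≈ 0.45352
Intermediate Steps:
Y(g) = (-2 + g)*(5 + g)
z(f) = -f/3 (z(f) = -(f + (-10 + (-5)² + 3*(-5)))/3 = -(f + (-10 + 25 - 15))/3 = -(f + 0)/3 = -f/3)
-6561/(-14509) + z(186)/(-46940) = -6561/(-14509) - ⅓*186/(-46940) = -6561*(-1/14509) - 62*(-1/46940) = 6561/14509 + 31/23470 = 154436449/340526230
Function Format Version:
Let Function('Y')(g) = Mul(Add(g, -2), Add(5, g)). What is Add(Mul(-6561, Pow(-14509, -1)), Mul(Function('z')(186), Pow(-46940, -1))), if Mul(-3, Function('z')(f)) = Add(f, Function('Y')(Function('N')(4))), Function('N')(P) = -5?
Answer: Rational(154436449, 340526230) ≈ 0.45352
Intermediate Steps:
Function('Y')(g) = Mul(Add(-2, g), Add(5, g))
Function('z')(f) = Mul(Rational(-1, 3), f) (Function('z')(f) = Mul(Rational(-1, 3), Add(f, Add(-10, Pow(-5, 2), Mul(3, -5)))) = Mul(Rational(-1, 3), Add(f, Add(-10, 25, -15))) = Mul(Rational(-1, 3), Add(f, 0)) = Mul(Rational(-1, 3), f))
Add(Mul(-6561, Pow(-14509, -1)), Mul(Function('z')(186), Pow(-46940, -1))) = Add(Mul(-6561, Pow(-14509, -1)), Mul(Mul(Rational(-1, 3), 186), Pow(-46940, -1))) = Add(Mul(-6561, Rational(-1, 14509)), Mul(-62, Rational(-1, 46940))) = Add(Rational(6561, 14509), Rational(31, 23470)) = Rational(154436449, 340526230)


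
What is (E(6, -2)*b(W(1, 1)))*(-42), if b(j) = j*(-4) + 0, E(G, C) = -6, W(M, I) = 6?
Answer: -6048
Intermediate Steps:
b(j) = -4*j (b(j) = -4*j + 0 = -4*j)
(E(6, -2)*b(W(1, 1)))*(-42) = -(-24)*6*(-42) = -6*(-24)*(-42) = 144*(-42) = -6048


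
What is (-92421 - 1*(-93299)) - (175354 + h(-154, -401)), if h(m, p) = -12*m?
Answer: -176324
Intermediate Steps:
(-92421 - 1*(-93299)) - (175354 + h(-154, -401)) = (-92421 - 1*(-93299)) - (175354 - 12*(-154)) = (-92421 + 93299) - (175354 + 1848) = 878 - 1*177202 = 878 - 177202 = -176324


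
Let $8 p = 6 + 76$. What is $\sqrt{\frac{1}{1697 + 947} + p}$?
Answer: $\frac{\sqrt{17914422}}{1322} \approx 3.2016$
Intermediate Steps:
$p = \frac{41}{4}$ ($p = \frac{6 + 76}{8} = \frac{1}{8} \cdot 82 = \frac{41}{4} \approx 10.25$)
$\sqrt{\frac{1}{1697 + 947} + p} = \sqrt{\frac{1}{1697 + 947} + \frac{41}{4}} = \sqrt{\frac{1}{2644} + \frac{41}{4}} = \sqrt{\frac{13551}{1322}} = \frac{\sqrt{17914422}}{1322}$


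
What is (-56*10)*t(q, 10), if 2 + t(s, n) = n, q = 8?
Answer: -4480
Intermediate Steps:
t(s, n) = -2 + n
(-56*10)*t(q, 10) = (-56*10)*(-2 + 10) = -560*8 = -4480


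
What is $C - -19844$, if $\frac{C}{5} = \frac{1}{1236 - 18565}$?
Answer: $\frac{343876671}{17329} \approx 19844.0$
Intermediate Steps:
$C = - \frac{5}{17329}$ ($C = \frac{5}{1236 - 18565} = \frac{5}{-17329} = 5 \left(- \frac{1}{17329}\right) = - \frac{5}{17329} \approx -0.00028853$)
$C - -19844 = - \frac{5}{17329} - -19844 = - \frac{5}{17329} + 19844 = \frac{343876671}{17329}$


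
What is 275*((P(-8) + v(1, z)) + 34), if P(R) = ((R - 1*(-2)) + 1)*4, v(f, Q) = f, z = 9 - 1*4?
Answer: 4125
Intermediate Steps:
z = 5 (z = 9 - 4 = 5)
P(R) = 12 + 4*R (P(R) = ((R + 2) + 1)*4 = ((2 + R) + 1)*4 = (3 + R)*4 = 12 + 4*R)
275*((P(-8) + v(1, z)) + 34) = 275*(((12 + 4*(-8)) + 1) + 34) = 275*(((12 - 32) + 1) + 34) = 275*((-20 + 1) + 34) = 275*(-19 + 34) = 275*15 = 4125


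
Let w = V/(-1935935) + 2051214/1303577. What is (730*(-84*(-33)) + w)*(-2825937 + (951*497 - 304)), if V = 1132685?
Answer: -218530780958937674227886/45884369809 ≈ -4.7626e+12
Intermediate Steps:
w = 45354088379/45884369809 (w = 1132685/(-1935935) + 2051214/1303577 = 1132685*(-1/1935935) + 2051214*(1/1303577) = -226537/387187 + 186474/118507 = 45354088379/45884369809 ≈ 0.98844)
(730*(-84*(-33)) + w)*(-2825937 + (951*497 - 304)) = (730*(-84*(-33)) + 45354088379/45884369809)*(-2825937 + (951*497 - 304)) = (730*2772 + 45354088379/45884369809)*(-2825937 + (472647 - 304)) = (2023560 + 45354088379/45884369809)*(-2825937 + 472343) = (92849820724788419/45884369809)*(-2353594) = -218530780958937674227886/45884369809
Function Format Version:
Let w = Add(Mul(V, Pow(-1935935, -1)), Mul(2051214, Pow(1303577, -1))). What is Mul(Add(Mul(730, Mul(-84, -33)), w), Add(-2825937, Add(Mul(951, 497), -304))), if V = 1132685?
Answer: Rational(-218530780958937674227886, 45884369809) ≈ -4.7626e+12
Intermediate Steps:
w = Rational(45354088379, 45884369809) (w = Add(Mul(1132685, Pow(-1935935, -1)), Mul(2051214, Pow(1303577, -1))) = Add(Mul(1132685, Rational(-1, 1935935)), Mul(2051214, Rational(1, 1303577))) = Add(Rational(-226537, 387187), Rational(186474, 118507)) = Rational(45354088379, 45884369809) ≈ 0.98844)
Mul(Add(Mul(730, Mul(-84, -33)), w), Add(-2825937, Add(Mul(951, 497), -304))) = Mul(Add(Mul(730, Mul(-84, -33)), Rational(45354088379, 45884369809)), Add(-2825937, Add(Mul(951, 497), -304))) = Mul(Add(Mul(730, 2772), Rational(45354088379, 45884369809)), Add(-2825937, Add(472647, -304))) = Mul(Add(2023560, Rational(45354088379, 45884369809)), Add(-2825937, 472343)) = Mul(Rational(92849820724788419, 45884369809), -2353594) = Rational(-218530780958937674227886, 45884369809)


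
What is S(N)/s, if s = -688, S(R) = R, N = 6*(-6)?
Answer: 9/172 ≈ 0.052326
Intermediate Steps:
N = -36
S(N)/s = -36/(-688) = -36*(-1/688) = 9/172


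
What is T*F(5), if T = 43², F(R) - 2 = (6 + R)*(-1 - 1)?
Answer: -36980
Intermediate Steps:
F(R) = -10 - 2*R (F(R) = 2 + (6 + R)*(-1 - 1) = 2 + (6 + R)*(-2) = 2 + (-12 - 2*R) = -10 - 2*R)
T = 1849
T*F(5) = 1849*(-10 - 2*5) = 1849*(-10 - 10) = 1849*(-20) = -36980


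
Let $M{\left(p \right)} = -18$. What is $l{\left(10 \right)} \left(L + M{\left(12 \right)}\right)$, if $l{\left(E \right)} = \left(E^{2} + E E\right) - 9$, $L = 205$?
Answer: $35717$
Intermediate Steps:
$l{\left(E \right)} = -9 + 2 E^{2}$ ($l{\left(E \right)} = \left(E^{2} + E^{2}\right) - 9 = 2 E^{2} - 9 = -9 + 2 E^{2}$)
$l{\left(10 \right)} \left(L + M{\left(12 \right)}\right) = \left(-9 + 2 \cdot 10^{2}\right) \left(205 - 18\right) = \left(-9 + 2 \cdot 100\right) 187 = \left(-9 + 200\right) 187 = 191 \cdot 187 = 35717$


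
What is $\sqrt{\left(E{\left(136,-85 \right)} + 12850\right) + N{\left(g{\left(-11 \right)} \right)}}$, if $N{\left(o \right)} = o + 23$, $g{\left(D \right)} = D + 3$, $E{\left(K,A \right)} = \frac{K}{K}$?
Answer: $\sqrt{12866} \approx 113.43$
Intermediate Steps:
$E{\left(K,A \right)} = 1$
$g{\left(D \right)} = 3 + D$
$N{\left(o \right)} = 23 + o$
$\sqrt{\left(E{\left(136,-85 \right)} + 12850\right) + N{\left(g{\left(-11 \right)} \right)}} = \sqrt{\left(1 + 12850\right) + \left(23 + \left(3 - 11\right)\right)} = \sqrt{12851 + \left(23 - 8\right)} = \sqrt{12851 + 15} = \sqrt{12866}$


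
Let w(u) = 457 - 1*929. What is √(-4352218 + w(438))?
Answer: I*√4352690 ≈ 2086.3*I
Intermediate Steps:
w(u) = -472 (w(u) = 457 - 929 = -472)
√(-4352218 + w(438)) = √(-4352218 - 472) = √(-4352690) = I*√4352690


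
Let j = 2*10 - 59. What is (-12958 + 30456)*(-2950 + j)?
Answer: -52301522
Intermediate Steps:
j = -39 (j = 20 - 59 = -39)
(-12958 + 30456)*(-2950 + j) = (-12958 + 30456)*(-2950 - 39) = 17498*(-2989) = -52301522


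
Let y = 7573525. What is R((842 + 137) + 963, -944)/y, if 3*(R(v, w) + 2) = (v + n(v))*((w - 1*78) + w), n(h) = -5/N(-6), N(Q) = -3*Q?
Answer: -34356887/204485175 ≈ -0.16802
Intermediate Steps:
n(h) = -5/18 (n(h) = -5/((-3*(-6))) = -5/18)
R(v, w) = -2 + (-78 + 2*w)*(-5/18 + v)/3 (R(v, w) = -2 + ((v - 5/18)*((w - 1*78) + w))/3 = -2 + ((-5/18 + v)*((w - 78) + w))/3 = -2 + ((-5/18 + v)*((-78 + w) + w))/3 = -2 + ((-5/18 + v)*(-78 + 2*w))/3 = -2 + ((-78 + 2*w)*(-5/18 + v))/3 = -2 + (-78 + 2*w)*(-5/18 + v)/3)
R((842 + 137) + 963, -944)/y = (47/9 - 26*((842 + 137) + 963) - 5/27*(-944) + (2/3)*((842 + 137) + 963)*(-944))/7573525 = (47/9 - 26*(979 + 963) + 4720/27 + (2/3)*(979 + 963)*(-944))*(1/7573525) = (47/9 - 26*1942 + 4720/27 + (2/3)*1942*(-944))*(1/7573525) = (47/9 - 50492 + 4720/27 - 3666496/3)*(1/7573525) = -34356887/27*1/7573525 = -34356887/204485175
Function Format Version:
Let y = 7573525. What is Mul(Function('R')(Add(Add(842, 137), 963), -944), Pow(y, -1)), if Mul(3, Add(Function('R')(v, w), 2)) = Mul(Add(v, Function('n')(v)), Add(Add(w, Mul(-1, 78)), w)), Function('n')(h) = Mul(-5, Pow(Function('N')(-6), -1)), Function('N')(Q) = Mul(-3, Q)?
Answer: Rational(-34356887, 204485175) ≈ -0.16802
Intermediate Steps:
Function('n')(h) = Rational(-5, 18) (Function('n')(h) = Mul(-5, Pow(Mul(-3, -6), -1)) = Mul(-5, Pow(18, -1)) = Mul(-5, Rational(1, 18)) = Rational(-5, 18))
Function('R')(v, w) = Add(-2, Mul(Rational(1, 3), Add(-78, Mul(2, w)), Add(Rational(-5, 18), v))) (Function('R')(v, w) = Add(-2, Mul(Rational(1, 3), Mul(Add(v, Rational(-5, 18)), Add(Add(w, Mul(-1, 78)), w)))) = Add(-2, Mul(Rational(1, 3), Mul(Add(Rational(-5, 18), v), Add(Add(w, -78), w)))) = Add(-2, Mul(Rational(1, 3), Mul(Add(Rational(-5, 18), v), Add(Add(-78, w), w)))) = Add(-2, Mul(Rational(1, 3), Mul(Add(Rational(-5, 18), v), Add(-78, Mul(2, w))))) = Add(-2, Mul(Rational(1, 3), Mul(Add(-78, Mul(2, w)), Add(Rational(-5, 18), v)))) = Add(-2, Mul(Rational(1, 3), Add(-78, Mul(2, w)), Add(Rational(-5, 18), v))))
Mul(Function('R')(Add(Add(842, 137), 963), -944), Pow(y, -1)) = Mul(Add(Rational(47, 9), Mul(-26, Add(Add(842, 137), 963)), Mul(Rational(-5, 27), -944), Mul(Rational(2, 3), Add(Add(842, 137), 963), -944)), Pow(7573525, -1)) = Mul(Add(Rational(47, 9), Mul(-26, Add(979, 963)), Rational(4720, 27), Mul(Rational(2, 3), Add(979, 963), -944)), Rational(1, 7573525)) = Mul(Add(Rational(47, 9), Mul(-26, 1942), Rational(4720, 27), Mul(Rational(2, 3), 1942, -944)), Rational(1, 7573525)) = Mul(Add(Rational(47, 9), -50492, Rational(4720, 27), Rational(-3666496, 3)), Rational(1, 7573525)) = Mul(Rational(-34356887, 27), Rational(1, 7573525)) = Rational(-34356887, 204485175)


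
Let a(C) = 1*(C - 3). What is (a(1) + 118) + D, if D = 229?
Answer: 345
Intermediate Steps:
a(C) = -3 + C (a(C) = 1*(-3 + C) = -3 + C)
(a(1) + 118) + D = ((-3 + 1) + 118) + 229 = (-2 + 118) + 229 = 116 + 229 = 345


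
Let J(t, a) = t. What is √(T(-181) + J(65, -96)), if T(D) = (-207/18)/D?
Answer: 3*√947354/362 ≈ 8.0662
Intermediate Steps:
T(D) = -23/(2*D) (T(D) = (-207*1/18)/D = -23/(2*D))
√(T(-181) + J(65, -96)) = √(-23/2/(-181) + 65) = √(-23/2*(-1/181) + 65) = √(23/362 + 65) = √(23553/362) = 3*√947354/362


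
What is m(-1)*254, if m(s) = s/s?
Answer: 254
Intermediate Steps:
m(s) = 1
m(-1)*254 = 1*254 = 254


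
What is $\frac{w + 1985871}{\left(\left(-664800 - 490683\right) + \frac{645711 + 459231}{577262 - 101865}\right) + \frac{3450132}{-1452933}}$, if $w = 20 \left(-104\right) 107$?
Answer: $- \frac{12302567224552189}{8061770103926699} \approx -1.526$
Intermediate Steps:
$w = -222560$ ($w = \left(-2080\right) 107 = -222560$)
$\frac{w + 1985871}{\left(\left(-664800 - 490683\right) + \frac{645711 + 459231}{577262 - 101865}\right) + \frac{3450132}{-1452933}} = \frac{-222560 + 1985871}{\left(\left(-664800 - 490683\right) + \frac{645711 + 459231}{577262 - 101865}\right) + \frac{3450132}{-1452933}} = \frac{1763311}{\left(-1155483 + \frac{1104942}{475397}\right) + 3450132 \left(- \frac{1}{1452933}\right)} = \frac{1763311}{\left(-1155483 + 1104942 \cdot \frac{1}{475397}\right) - \frac{383348}{161437}} = \frac{1763311}{\left(-1155483 + \frac{1104942}{475397}\right) - \frac{383348}{161437}} = \frac{1763311}{- \frac{549312046809}{475397} - \frac{383348}{161437}} = \frac{1763311}{- \frac{88679471143193689}{76746665489}} = 1763311 \left(- \frac{76746665489}{88679471143193689}\right) = - \frac{12302567224552189}{8061770103926699}$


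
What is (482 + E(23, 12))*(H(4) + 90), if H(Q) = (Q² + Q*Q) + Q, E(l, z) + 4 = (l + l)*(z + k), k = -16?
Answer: 37044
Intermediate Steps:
E(l, z) = -4 + 2*l*(-16 + z) (E(l, z) = -4 + (l + l)*(z - 16) = -4 + (2*l)*(-16 + z) = -4 + 2*l*(-16 + z))
H(Q) = Q + 2*Q² (H(Q) = (Q² + Q²) + Q = 2*Q² + Q = Q + 2*Q²)
(482 + E(23, 12))*(H(4) + 90) = (482 + (-4 - 32*23 + 2*23*12))*(4*(1 + 2*4) + 90) = (482 + (-4 - 736 + 552))*(4*(1 + 8) + 90) = (482 - 188)*(4*9 + 90) = 294*(36 + 90) = 294*126 = 37044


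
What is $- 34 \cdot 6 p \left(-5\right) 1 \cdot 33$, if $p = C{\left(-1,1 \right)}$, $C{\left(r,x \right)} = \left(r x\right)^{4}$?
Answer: $33660$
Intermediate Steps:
$C{\left(r,x \right)} = r^{4} x^{4}$
$p = 1$ ($p = \left(-1\right)^{4} \cdot 1^{4} = 1 \cdot 1 = 1$)
$- 34 \cdot 6 p \left(-5\right) 1 \cdot 33 = - 34 \cdot 6 \cdot 1 \left(-5\right) 1 \cdot 33 = - 34 \cdot 6 \left(-5\right) 1 \cdot 33 = - 34 \left(\left(-30\right) 1\right) 33 = \left(-34\right) \left(-30\right) 33 = 1020 \cdot 33 = 33660$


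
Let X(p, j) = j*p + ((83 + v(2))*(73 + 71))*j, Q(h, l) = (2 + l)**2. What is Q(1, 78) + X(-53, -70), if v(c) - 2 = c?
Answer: -866850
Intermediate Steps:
v(c) = 2 + c
X(p, j) = 12528*j + j*p (X(p, j) = j*p + ((83 + (2 + 2))*(73 + 71))*j = j*p + ((83 + 4)*144)*j = j*p + (87*144)*j = j*p + 12528*j = 12528*j + j*p)
Q(1, 78) + X(-53, -70) = (2 + 78)**2 - 70*(12528 - 53) = 80**2 - 70*12475 = 6400 - 873250 = -866850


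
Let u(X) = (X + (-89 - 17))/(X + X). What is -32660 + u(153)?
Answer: -9993913/306 ≈ -32660.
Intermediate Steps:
u(X) = (-106 + X)/(2*X) (u(X) = (X - 106)/((2*X)) = (-106 + X)*(1/(2*X)) = (-106 + X)/(2*X))
-32660 + u(153) = -32660 + (½)*(-106 + 153)/153 = -32660 + (½)*(1/153)*47 = -32660 + 47/306 = -9993913/306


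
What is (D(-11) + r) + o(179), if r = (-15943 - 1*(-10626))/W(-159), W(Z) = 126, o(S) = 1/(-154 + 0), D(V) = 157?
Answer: 79553/693 ≈ 114.80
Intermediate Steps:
o(S) = -1/154 (o(S) = 1/(-154) = -1/154)
r = -5317/126 (r = (-15943 - 1*(-10626))/126 = (-15943 + 10626)*(1/126) = -5317*1/126 = -5317/126 ≈ -42.198)
(D(-11) + r) + o(179) = (157 - 5317/126) - 1/154 = 14465/126 - 1/154 = 79553/693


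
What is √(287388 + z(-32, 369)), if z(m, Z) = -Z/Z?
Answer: √287387 ≈ 536.08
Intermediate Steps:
z(m, Z) = -1 (z(m, Z) = -1*1 = -1)
√(287388 + z(-32, 369)) = √(287388 - 1) = √287387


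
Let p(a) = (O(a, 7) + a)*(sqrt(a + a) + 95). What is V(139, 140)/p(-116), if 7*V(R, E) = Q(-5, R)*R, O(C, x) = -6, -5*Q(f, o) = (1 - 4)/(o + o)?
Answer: -57/15810956 + 3*I*sqrt(58)/39527390 ≈ -3.6051e-6 + 5.7801e-7*I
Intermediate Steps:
Q(f, o) = 3/(10*o) (Q(f, o) = -(1 - 4)/(5*(o + o)) = -(-3)/(5*(2*o)) = -(-3)*1/(2*o)/5 = -(-3)/(10*o) = 3/(10*o))
V(R, E) = 3/70 (V(R, E) = ((3/(10*R))*R)/7 = (1/7)*(3/10) = 3/70)
p(a) = (-6 + a)*(95 + sqrt(2)*sqrt(a)) (p(a) = (-6 + a)*(sqrt(a + a) + 95) = (-6 + a)*(sqrt(2*a) + 95) = (-6 + a)*(sqrt(2)*sqrt(a) + 95) = (-6 + a)*(95 + sqrt(2)*sqrt(a)))
V(139, 140)/p(-116) = 3/(70*(-570 + 95*(-116) + sqrt(2)*(-116)**(3/2) - 6*sqrt(2)*sqrt(-116))) = 3/(70*(-570 - 11020 + sqrt(2)*(-232*I*sqrt(29)) - 6*sqrt(2)*2*I*sqrt(29))) = 3/(70*(-570 - 11020 - 232*I*sqrt(58) - 12*I*sqrt(58))) = 3/(70*(-11590 - 244*I*sqrt(58)))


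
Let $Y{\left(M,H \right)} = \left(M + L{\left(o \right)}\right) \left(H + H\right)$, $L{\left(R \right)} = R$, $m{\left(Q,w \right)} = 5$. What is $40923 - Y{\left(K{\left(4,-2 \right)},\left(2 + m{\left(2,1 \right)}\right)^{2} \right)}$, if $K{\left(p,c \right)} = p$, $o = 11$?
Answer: $39453$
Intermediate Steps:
$Y{\left(M,H \right)} = 2 H \left(11 + M\right)$ ($Y{\left(M,H \right)} = \left(M + 11\right) \left(H + H\right) = \left(11 + M\right) 2 H = 2 H \left(11 + M\right)$)
$40923 - Y{\left(K{\left(4,-2 \right)},\left(2 + m{\left(2,1 \right)}\right)^{2} \right)} = 40923 - 2 \left(2 + 5\right)^{2} \left(11 + 4\right) = 40923 - 2 \cdot 7^{2} \cdot 15 = 40923 - 2 \cdot 49 \cdot 15 = 40923 - 1470 = 39453$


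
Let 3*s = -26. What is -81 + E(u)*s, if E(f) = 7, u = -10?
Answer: -425/3 ≈ -141.67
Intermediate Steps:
s = -26/3 (s = (⅓)*(-26) = -26/3 ≈ -8.6667)
-81 + E(u)*s = -81 + 7*(-26/3) = -81 - 182/3 = -425/3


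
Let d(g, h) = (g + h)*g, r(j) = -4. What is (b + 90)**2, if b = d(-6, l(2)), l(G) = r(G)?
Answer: 22500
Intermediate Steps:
l(G) = -4
d(g, h) = g*(g + h)
b = 60 (b = -6*(-6 - 4) = -6*(-10) = 60)
(b + 90)**2 = (60 + 90)**2 = 150**2 = 22500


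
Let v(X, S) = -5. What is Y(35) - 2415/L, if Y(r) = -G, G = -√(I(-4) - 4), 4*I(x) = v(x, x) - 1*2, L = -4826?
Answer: 2415/4826 + I*√23/2 ≈ 0.50041 + 2.3979*I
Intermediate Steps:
I(x) = -7/4 (I(x) = (-5 - 1*2)/4 = (-5 - 2)/4 = (¼)*(-7) = -7/4)
G = -I*√23/2 (G = -√(-7/4 - 4) = -√(-23/4) = -I*√23/2 ≈ -2.3979*I)
Y(r) = I*√23/2 (Y(r) = -(-1)*I*√23/2 = I*√23/2)
Y(35) - 2415/L = I*√23/2 - 2415/(-4826) = I*√23/2 - 2415*(-1)/4826 = I*√23/2 - 1*(-2415/4826) = I*√23/2 + 2415/4826 = 2415/4826 + I*√23/2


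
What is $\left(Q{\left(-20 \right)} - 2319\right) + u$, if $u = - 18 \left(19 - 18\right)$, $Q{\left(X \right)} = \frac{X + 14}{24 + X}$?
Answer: $- \frac{4677}{2} \approx -2338.5$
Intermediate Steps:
$Q{\left(X \right)} = \frac{14 + X}{24 + X}$
$u = -18$ ($u = \left(-18\right) 1 = -18$)
$\left(Q{\left(-20 \right)} - 2319\right) + u = \left(\frac{14 - 20}{24 - 20} - 2319\right) - 18 = \left(\frac{1}{4} \left(-6\right) - 2319\right) - 18 = \left(- \frac{3}{2} - 2319\right) - 18 = - \frac{4641}{2} - 18 = - \frac{4677}{2}$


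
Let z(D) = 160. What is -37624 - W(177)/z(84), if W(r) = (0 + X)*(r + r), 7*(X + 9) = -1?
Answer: -1316132/35 ≈ -37604.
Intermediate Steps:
X = -64/7 (X = -9 + (⅐)*(-1) = -9 - ⅐ = -64/7 ≈ -9.1429)
W(r) = -128*r/7 (W(r) = (0 - 64/7)*(r + r) = -128*r/7)
-37624 - W(177)/z(84) = -37624 - (-128/7*177)/160 = -37624 - (-22656)/(7*160) = -37624 - 1*(-708/35) = -37624 + 708/35 = -1316132/35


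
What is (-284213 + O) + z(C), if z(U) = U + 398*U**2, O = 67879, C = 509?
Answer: 102898413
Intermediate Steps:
(-284213 + O) + z(C) = (-284213 + 67879) + 509*(1 + 398*509) = -216334 + 509*(1 + 202582) = -216334 + 509*202583 = -216334 + 103114747 = 102898413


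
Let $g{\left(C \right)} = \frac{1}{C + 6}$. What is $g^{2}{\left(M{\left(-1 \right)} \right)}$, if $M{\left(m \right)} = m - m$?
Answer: $\frac{1}{36} \approx 0.027778$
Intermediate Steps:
$M{\left(m \right)} = 0$
$g{\left(C \right)} = \frac{1}{6 + C}$
$g^{2}{\left(M{\left(-1 \right)} \right)} = \left(\frac{1}{6 + 0}\right)^{2} = \left(\frac{1}{6}\right)^{2} = \frac{1}{36}$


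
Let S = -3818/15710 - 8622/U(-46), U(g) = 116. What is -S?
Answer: 33973627/455590 ≈ 74.571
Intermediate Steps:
S = -33973627/455590 (S = -3818/15710 - 8622/116 = -3818*1/15710 - 8622*1/116 = -1909/7855 - 4311/58 = -33973627/455590 ≈ -74.571)
-S = -1*(-33973627/455590) = 33973627/455590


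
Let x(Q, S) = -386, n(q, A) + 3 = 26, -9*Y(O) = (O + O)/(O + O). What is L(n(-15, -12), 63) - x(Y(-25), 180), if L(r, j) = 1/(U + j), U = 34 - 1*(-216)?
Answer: 120819/313 ≈ 386.00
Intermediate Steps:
Y(O) = -⅑ (Y(O) = -(O + O)/(9*(O + O)) = -2*O/(9*(2*O)) = -2*O*1/(2*O)/9 = -⅑*1 = -⅑)
n(q, A) = 23 (n(q, A) = -3 + 26 = 23)
U = 250 (U = 34 + 216 = 250)
L(r, j) = 1/(250 + j)
L(n(-15, -12), 63) - x(Y(-25), 180) = 1/(250 + 63) - 1*(-386) = 1/313 + 386 = 120819/313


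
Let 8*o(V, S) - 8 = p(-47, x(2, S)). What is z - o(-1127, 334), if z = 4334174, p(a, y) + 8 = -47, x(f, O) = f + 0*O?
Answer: 34673439/8 ≈ 4.3342e+6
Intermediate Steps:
x(f, O) = f (x(f, O) = f + 0 = f)
p(a, y) = -55 (p(a, y) = -8 - 47 = -55)
o(V, S) = -47/8 (o(V, S) = 1 + (1/8)*(-55) = 1 - 55/8 = -47/8)
z - o(-1127, 334) = 4334174 - 1*(-47/8) = 4334174 + 47/8 = 34673439/8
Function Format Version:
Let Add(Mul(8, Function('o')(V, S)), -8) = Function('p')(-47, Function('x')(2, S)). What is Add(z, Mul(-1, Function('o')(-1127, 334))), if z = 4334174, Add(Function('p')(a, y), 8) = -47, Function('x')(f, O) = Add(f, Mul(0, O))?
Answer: Rational(34673439, 8) ≈ 4.3342e+6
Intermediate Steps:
Function('x')(f, O) = f (Function('x')(f, O) = Add(f, 0) = f)
Function('p')(a, y) = -55 (Function('p')(a, y) = Add(-8, -47) = -55)
Function('o')(V, S) = Rational(-47, 8) (Function('o')(V, S) = Add(1, Mul(Rational(1, 8), -55)) = Add(1, Rational(-55, 8)) = Rational(-47, 8))
Add(z, Mul(-1, Function('o')(-1127, 334))) = Add(4334174, Mul(-1, Rational(-47, 8))) = Add(4334174, Rational(47, 8)) = Rational(34673439, 8)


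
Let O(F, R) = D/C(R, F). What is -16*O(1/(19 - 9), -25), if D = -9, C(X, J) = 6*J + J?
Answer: 1440/7 ≈ 205.71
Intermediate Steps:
C(X, J) = 7*J
O(F, R) = -9/(7*F) (O(F, R) = -9*1/(7*F) = -9/(7*F))
-16*O(1/(19 - 9), -25) = -(-144)/(7*(1/(19 - 9))) = -(-144)/(7*(1/10)) = -(-144)/(7*⅒) = -(-144)*10/7 = -16*(-90/7) = 1440/7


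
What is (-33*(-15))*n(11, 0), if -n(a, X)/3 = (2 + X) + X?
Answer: -2970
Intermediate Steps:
n(a, X) = -6 - 6*X (n(a, X) = -3*((2 + X) + X) = -3*(2 + 2*X) = -6 - 6*X)
(-33*(-15))*n(11, 0) = (-33*(-15))*(-6 - 6*0) = 495*(-6 + 0) = 495*(-6) = -2970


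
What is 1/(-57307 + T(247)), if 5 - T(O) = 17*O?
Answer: -1/61501 ≈ -1.6260e-5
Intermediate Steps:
T(O) = 5 - 17*O
1/(-57307 + T(247)) = 1/(-57307 + (5 - 17*247)) = 1/(-57307 + (5 - 4199)) = 1/(-57307 - 4194) = 1/(-61501) = -1/61501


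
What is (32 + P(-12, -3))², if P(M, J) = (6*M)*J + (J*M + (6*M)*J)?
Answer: 250000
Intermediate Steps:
P(M, J) = 13*J*M (P(M, J) = 6*J*M + (J*M + 6*J*M) = 6*J*M + 7*J*M = 13*J*M)
(32 + P(-12, -3))² = (32 + 13*(-3)*(-12))² = (32 + 468)² = 500² = 250000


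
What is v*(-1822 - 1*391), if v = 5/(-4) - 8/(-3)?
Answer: -37621/12 ≈ -3135.1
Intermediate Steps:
v = 17/12 (v = 5*(-1/4) - 8*(-1/3) = -5/4 + 8/3 = 17/12 ≈ 1.4167)
v*(-1822 - 1*391) = 17*(-1822 - 1*391)/12 = 17*(-1822 - 391)/12 = (17/12)*(-2213) = -37621/12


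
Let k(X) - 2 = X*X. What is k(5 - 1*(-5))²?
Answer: 10404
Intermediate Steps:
k(X) = 2 + X² (k(X) = 2 + X*X = 2 + X²)
k(5 - 1*(-5))² = (2 + (5 - 1*(-5))²)² = (2 + (5 + 5)²)² = (2 + 10²)² = (2 + 100)² = 102² = 10404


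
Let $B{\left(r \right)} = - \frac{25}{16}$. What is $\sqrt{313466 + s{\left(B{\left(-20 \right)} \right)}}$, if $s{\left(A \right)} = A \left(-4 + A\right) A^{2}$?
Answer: $\frac{\sqrt{20544698401}}{256} \approx 559.9$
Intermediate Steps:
$B{\left(r \right)} = - \frac{25}{16}$ ($B{\left(r \right)} = \left(-25\right) \frac{1}{16} = - \frac{25}{16}$)
$s{\left(A \right)} = A^{3} \left(-4 + A\right)$
$\sqrt{313466 + s{\left(B{\left(-20 \right)} \right)}} = \sqrt{313466 + \left(- \frac{25}{16}\right)^{3} \left(-4 - \frac{25}{16}\right)} = \sqrt{313466 - - \frac{1390625}{65536}} = \sqrt{313466 + \frac{1390625}{65536}} = \sqrt{\frac{20544698401}{65536}} = \frac{\sqrt{20544698401}}{256}$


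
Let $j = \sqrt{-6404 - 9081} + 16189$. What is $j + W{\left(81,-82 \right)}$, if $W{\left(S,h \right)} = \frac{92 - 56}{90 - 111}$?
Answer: $\frac{113311}{7} + i \sqrt{15485} \approx 16187.0 + 124.44 i$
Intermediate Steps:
$j = 16189 + i \sqrt{15485}$ ($j = \sqrt{-15485} + 16189 = i \sqrt{15485} + 16189 = 16189 + i \sqrt{15485} \approx 16189.0 + 124.44 i$)
$W{\left(S,h \right)} = - \frac{12}{7}$ ($W{\left(S,h \right)} = \frac{36}{-21} = 36 \left(- \frac{1}{21}\right) = - \frac{12}{7}$)
$j + W{\left(81,-82 \right)} = \left(16189 + i \sqrt{15485}\right) - \frac{12}{7} = \frac{113311}{7} + i \sqrt{15485}$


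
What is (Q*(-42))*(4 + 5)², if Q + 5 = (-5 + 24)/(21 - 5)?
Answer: 103761/8 ≈ 12970.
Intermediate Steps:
Q = -61/16 (Q = -5 + (-5 + 24)/(21 - 5) = -5 + 19/16 = -61/16 ≈ -3.8125)
(Q*(-42))*(4 + 5)² = (-61/16*(-42))*(4 + 5)² = (1281/8)*9² = (1281/8)*81 = 103761/8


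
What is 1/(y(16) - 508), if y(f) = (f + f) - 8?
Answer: -1/484 ≈ -0.0020661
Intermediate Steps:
y(f) = -8 + 2*f (y(f) = 2*f - 8 = -8 + 2*f)
1/(y(16) - 508) = 1/((-8 + 2*16) - 508) = 1/((-8 + 32) - 508) = 1/(24 - 508) = 1/(-484) = -1/484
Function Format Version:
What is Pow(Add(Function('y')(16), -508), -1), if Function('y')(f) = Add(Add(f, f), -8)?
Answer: Rational(-1, 484) ≈ -0.0020661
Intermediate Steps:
Function('y')(f) = Add(-8, Mul(2, f)) (Function('y')(f) = Add(Mul(2, f), -8) = Add(-8, Mul(2, f)))
Pow(Add(Function('y')(16), -508), -1) = Pow(Add(Add(-8, Mul(2, 16)), -508), -1) = Pow(Add(Add(-8, 32), -508), -1) = Pow(Add(24, -508), -1) = Pow(-484, -1) = Rational(-1, 484)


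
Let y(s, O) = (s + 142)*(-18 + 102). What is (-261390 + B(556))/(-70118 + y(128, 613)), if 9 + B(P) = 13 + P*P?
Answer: -23875/23719 ≈ -1.0066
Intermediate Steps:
y(s, O) = 11928 + 84*s (y(s, O) = (142 + s)*84 = 11928 + 84*s)
B(P) = 4 + P**2 (B(P) = -9 + (13 + P*P) = -9 + (13 + P**2) = 4 + P**2)
(-261390 + B(556))/(-70118 + y(128, 613)) = (-261390 + (4 + 556**2))/(-70118 + (11928 + 84*128)) = (-261390 + (4 + 309136))/(-70118 + (11928 + 10752)) = (-261390 + 309140)/(-70118 + 22680) = 47750/(-47438) = 47750*(-1/47438) = -23875/23719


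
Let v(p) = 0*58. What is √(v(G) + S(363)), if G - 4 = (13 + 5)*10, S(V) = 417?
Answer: √417 ≈ 20.421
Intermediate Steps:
G = 184 (G = 4 + (13 + 5)*10 = 4 + 18*10 = 4 + 180 = 184)
v(p) = 0
√(v(G) + S(363)) = √(0 + 417) = √417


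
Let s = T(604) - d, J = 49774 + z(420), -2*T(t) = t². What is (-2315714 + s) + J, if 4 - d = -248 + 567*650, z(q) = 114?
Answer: -2079936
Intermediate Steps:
T(t) = -t²/2
J = 49888 (J = 49774 + 114 = 49888)
d = -368298 (d = 4 - (-248 + 567*650) = 4 - (-248 + 368550) = 4 - 1*368302 = 4 - 368302 = -368298)
s = 185890 (s = -½*604² - 1*(-368298) = -½*364816 + 368298 = -182408 + 368298 = 185890)
(-2315714 + s) + J = (-2315714 + 185890) + 49888 = -2129824 + 49888 = -2079936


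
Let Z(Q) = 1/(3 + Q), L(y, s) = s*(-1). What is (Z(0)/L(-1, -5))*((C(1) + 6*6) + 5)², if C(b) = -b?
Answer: 320/3 ≈ 106.67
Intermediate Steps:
L(y, s) = -s
(Z(0)/L(-1, -5))*((C(1) + 6*6) + 5)² = (1/((3 + 0)*((-1*(-5)))))*((-1*1 + 6*6) + 5)² = (1/(3*5))*((-1 + 36) + 5)² = ((⅓)*(⅕))*(35 + 5)² = (1/15)*40² = (1/15)*1600 = 320/3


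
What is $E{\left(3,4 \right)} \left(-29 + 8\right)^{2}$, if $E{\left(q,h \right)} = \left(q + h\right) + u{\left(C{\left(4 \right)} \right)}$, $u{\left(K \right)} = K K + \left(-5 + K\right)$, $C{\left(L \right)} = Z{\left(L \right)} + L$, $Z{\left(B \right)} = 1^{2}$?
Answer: $14112$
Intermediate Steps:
$Z{\left(B \right)} = 1$
$C{\left(L \right)} = 1 + L$
$u{\left(K \right)} = -5 + K + K^{2}$ ($u{\left(K \right)} = K^{2} + \left(-5 + K\right) = -5 + K + K^{2}$)
$E{\left(q,h \right)} = 25 + h + q$ ($E{\left(q,h \right)} = \left(q + h\right) + \left(-5 + \left(1 + 4\right) + \left(1 + 4\right)^{2}\right) = \left(h + q\right) + \left(-5 + 5 + 5^{2}\right) = \left(h + q\right) + \left(-5 + 5 + 25\right) = \left(h + q\right) + 25 = 25 + h + q$)
$E{\left(3,4 \right)} \left(-29 + 8\right)^{2} = \left(25 + 4 + 3\right) \left(-29 + 8\right)^{2} = 32 \left(-21\right)^{2} = 32 \cdot 441 = 14112$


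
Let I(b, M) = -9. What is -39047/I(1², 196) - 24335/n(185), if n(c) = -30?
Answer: 92695/18 ≈ 5149.7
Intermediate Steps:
-39047/I(1², 196) - 24335/n(185) = -39047/(-9) - 24335/(-30) = -39047*(-⅑) - 24335*(-1/30) = 39047/9 + 4867/6 = 92695/18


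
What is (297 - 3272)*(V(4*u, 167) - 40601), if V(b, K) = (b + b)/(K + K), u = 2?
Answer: 20171568025/167 ≈ 1.2079e+8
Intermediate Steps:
V(b, K) = b/K (V(b, K) = (2*b)/((2*K)) = (2*b)*(1/(2*K)) = b/K)
(297 - 3272)*(V(4*u, 167) - 40601) = (297 - 3272)*((4*2)/167 - 40601) = -2975*(8*(1/167) - 40601) = -2975*(8/167 - 40601) = -2975*(-6780359/167) = 20171568025/167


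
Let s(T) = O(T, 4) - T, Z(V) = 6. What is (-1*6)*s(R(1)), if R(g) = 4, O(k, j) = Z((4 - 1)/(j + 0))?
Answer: -12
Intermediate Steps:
O(k, j) = 6
s(T) = 6 - T
(-1*6)*s(R(1)) = (-1*6)*(6 - 1*4) = -6*(6 - 4) = -6*2 = -12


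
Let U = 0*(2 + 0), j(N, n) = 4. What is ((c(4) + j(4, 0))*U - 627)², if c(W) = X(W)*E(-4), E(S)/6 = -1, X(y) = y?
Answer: 393129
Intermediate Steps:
E(S) = -6 (E(S) = 6*(-1) = -6)
U = 0 (U = 0*2 = 0)
c(W) = -6*W (c(W) = W*(-6) = -6*W)
((c(4) + j(4, 0))*U - 627)² = ((-6*4 + 4)*0 - 627)² = ((-24 + 4)*0 - 627)² = (-20*0 - 627)² = (0 - 627)² = (-627)² = 393129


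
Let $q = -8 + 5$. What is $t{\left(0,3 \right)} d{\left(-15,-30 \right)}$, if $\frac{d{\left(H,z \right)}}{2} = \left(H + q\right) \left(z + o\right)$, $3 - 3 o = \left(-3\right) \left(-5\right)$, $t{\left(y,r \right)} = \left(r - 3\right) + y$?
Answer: $0$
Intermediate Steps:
$t{\left(y,r \right)} = -3 + r + y$ ($t{\left(y,r \right)} = \left(-3 + r\right) + y = -3 + r + y$)
$q = -3$
$o = -4$ ($o = 1 - \frac{\left(-3\right) \left(-5\right)}{3} = 1 - 5 = -4$)
$d{\left(H,z \right)} = 2 \left(-4 + z\right) \left(-3 + H\right)$ ($d{\left(H,z \right)} = 2 \left(H - 3\right) \left(z - 4\right) = 2 \left(-3 + H\right) \left(-4 + z\right) = 2 \left(-4 + z\right) \left(-3 + H\right)$)
$t{\left(0,3 \right)} d{\left(-15,-30 \right)} = \left(-3 + 3 + 0\right) \left(24 - -120 - -180 + 2 \left(-15\right) \left(-30\right)\right) = 0 \left(24 + 120 + 180 + 900\right) = 0 \cdot 1224 = 0$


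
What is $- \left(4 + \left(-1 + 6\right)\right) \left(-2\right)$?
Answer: $18$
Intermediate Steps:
$- \left(4 + \left(-1 + 6\right)\right) \left(-2\right) = - \left(4 + 5\right) \left(-2\right) = - 9 \left(-2\right) = \left(-1\right) \left(-18\right) = 18$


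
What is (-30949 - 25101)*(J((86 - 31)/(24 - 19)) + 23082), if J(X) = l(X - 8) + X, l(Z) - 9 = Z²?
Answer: -1295371550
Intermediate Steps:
l(Z) = 9 + Z²
J(X) = 9 + X + (-8 + X)² (J(X) = (9 + (X - 8)²) + X = (9 + (-8 + X)²) + X = 9 + X + (-8 + X)²)
(-30949 - 25101)*(J((86 - 31)/(24 - 19)) + 23082) = (-30949 - 25101)*((9 + (86 - 31)/(24 - 19) + (-8 + (86 - 31)/(24 - 19))²) + 23082) = -56050*((9 + 55/5 + (-8 + 55/5)²) + 23082) = -56050*((9 + 55*(⅕) + (-8 + 55*(⅕))²) + 23082) = -56050*((9 + 11 + (-8 + 11)²) + 23082) = -56050*((9 + 11 + 3²) + 23082) = -56050*((9 + 11 + 9) + 23082) = -56050*(29 + 23082) = -56050*23111 = -1295371550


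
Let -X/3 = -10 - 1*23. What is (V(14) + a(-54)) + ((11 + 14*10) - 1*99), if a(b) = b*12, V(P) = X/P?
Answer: -8245/14 ≈ -588.93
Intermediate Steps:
X = 99 (X = -3*(-10 - 1*23) = -3*(-10 - 23) = -3*(-33) = 99)
V(P) = 99/P
a(b) = 12*b
(V(14) + a(-54)) + ((11 + 14*10) - 1*99) = (99/14 + 12*(-54)) + ((11 + 14*10) - 1*99) = (99*(1/14) - 648) + ((11 + 140) - 99) = (99/14 - 648) + (151 - 99) = -8973/14 + 52 = -8245/14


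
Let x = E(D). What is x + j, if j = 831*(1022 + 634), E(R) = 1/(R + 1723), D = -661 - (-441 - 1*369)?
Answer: 2576126593/1872 ≈ 1.3761e+6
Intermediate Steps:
D = 149 (D = -661 - (-441 - 369) = -661 - 1*(-810) = -661 + 810 = 149)
E(R) = 1/(1723 + R)
x = 1/1872 (x = 1/(1723 + 149) = 1/1872 ≈ 0.00053419)
j = 1376136 (j = 831*1656 = 1376136)
x + j = 1/1872 + 1376136 = 2576126593/1872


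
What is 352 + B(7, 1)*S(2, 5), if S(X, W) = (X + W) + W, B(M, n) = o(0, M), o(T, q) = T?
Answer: 352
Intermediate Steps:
B(M, n) = 0
S(X, W) = X + 2*W (S(X, W) = (W + X) + W = X + 2*W)
352 + B(7, 1)*S(2, 5) = 352 + 0*(2 + 2*5) = 352 + 0*(2 + 10) = 352 + 0*12 = 352 + 0 = 352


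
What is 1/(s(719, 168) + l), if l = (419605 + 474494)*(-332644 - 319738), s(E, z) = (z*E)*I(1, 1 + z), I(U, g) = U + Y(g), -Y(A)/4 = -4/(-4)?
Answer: -1/583294456194 ≈ -1.7144e-12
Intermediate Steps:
Y(A) = -4 (Y(A) = -(-16)/(-4) = -(-16)*(-1)/4 = -4*1 = -4)
I(U, g) = -4 + U (I(U, g) = U - 4 = -4 + U)
s(E, z) = -3*E*z (s(E, z) = (z*E)*(-4 + 1) = (E*z)*(-3) = -3*E*z)
l = -583294093818 (l = 894099*(-652382) = -583294093818)
1/(s(719, 168) + l) = 1/(-3*719*168 - 583294093818) = 1/(-362376 - 583294093818) = 1/(-583294456194) = -1/583294456194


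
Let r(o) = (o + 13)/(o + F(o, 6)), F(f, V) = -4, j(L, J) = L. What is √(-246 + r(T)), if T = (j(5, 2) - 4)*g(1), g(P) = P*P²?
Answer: 4*I*√141/3 ≈ 15.832*I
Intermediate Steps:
g(P) = P³
T = 1 (T = (5 - 4)*1³ = 1*1 = 1)
r(o) = (13 + o)/(-4 + o) (r(o) = (o + 13)/(o - 4) = (13 + o)/(-4 + o))
√(-246 + r(T)) = √(-246 + (13 + 1)/(-4 + 1)) = √(-246 + 14/(-3)) = √(-246 - ⅓*14) = √(-246 - 14/3) = √(-752/3) = 4*I*√141/3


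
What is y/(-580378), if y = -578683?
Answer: 578683/580378 ≈ 0.99708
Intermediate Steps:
y/(-580378) = -578683/(-580378) = -578683*(-1/580378) = 578683/580378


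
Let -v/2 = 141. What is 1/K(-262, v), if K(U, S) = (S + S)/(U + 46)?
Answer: 18/47 ≈ 0.38298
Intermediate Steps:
v = -282 (v = -2*141 = -282)
K(U, S) = 2*S/(46 + U) (K(U, S) = (2*S)/(46 + U) = 2*S/(46 + U))
1/K(-262, v) = 1/(2*(-282)/(46 - 262)) = 1/(2*(-282)/(-216)) = 1/(2*(-282)*(-1/216)) = 1/(47/18) = 18/47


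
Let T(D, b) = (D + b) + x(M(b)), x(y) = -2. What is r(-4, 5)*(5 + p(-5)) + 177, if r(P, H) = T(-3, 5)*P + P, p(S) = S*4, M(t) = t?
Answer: 237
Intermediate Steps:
p(S) = 4*S
T(D, b) = -2 + D + b (T(D, b) = (D + b) - 2 = -2 + D + b)
r(P, H) = P (r(P, H) = (-2 - 3 + 5)*P + P = 0*P + P = 0 + P = P)
r(-4, 5)*(5 + p(-5)) + 177 = -4*(5 + 4*(-5)) + 177 = -4*(5 - 20) + 177 = -4*(-15) + 177 = 60 + 177 = 237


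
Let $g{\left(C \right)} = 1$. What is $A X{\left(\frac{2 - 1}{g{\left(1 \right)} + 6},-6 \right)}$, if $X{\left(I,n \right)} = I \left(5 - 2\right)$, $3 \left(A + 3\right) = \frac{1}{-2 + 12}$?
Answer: $- \frac{89}{70} \approx -1.2714$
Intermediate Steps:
$A = - \frac{89}{30}$ ($A = -3 + \frac{1}{3 \left(-2 + 12\right)} = -3 + \frac{1}{3 \cdot 10} = -3 + \frac{1}{3} \cdot \frac{1}{10} = -3 + \frac{1}{30} = - \frac{89}{30} \approx -2.9667$)
$X{\left(I,n \right)} = 3 I$ ($X{\left(I,n \right)} = I 3 = 3 I$)
$A X{\left(\frac{2 - 1}{g{\left(1 \right)} + 6},-6 \right)} = - \frac{89 \cdot 3 \frac{2 - 1}{1 + 6}}{30} = - \frac{89 \cdot 3 \cdot 1 \cdot \frac{1}{7}}{30} = - \frac{89 \cdot 3 \cdot \frac{1}{7}}{30} = \left(- \frac{89}{30}\right) \frac{3}{7} = - \frac{89}{70}$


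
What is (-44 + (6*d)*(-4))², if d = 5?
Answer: 26896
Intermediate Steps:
(-44 + (6*d)*(-4))² = (-44 + (6*5)*(-4))² = (-44 + 30*(-4))² = (-44 - 120)² = (-164)² = 26896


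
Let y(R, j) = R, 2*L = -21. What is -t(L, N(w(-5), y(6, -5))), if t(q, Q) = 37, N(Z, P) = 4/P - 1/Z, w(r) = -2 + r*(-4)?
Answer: -37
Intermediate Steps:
L = -21/2 (L = (½)*(-21) = -21/2 ≈ -10.500)
w(r) = -2 - 4*r
N(Z, P) = -1/Z + 4/P
-t(L, N(w(-5), y(6, -5))) = -1*37 = -37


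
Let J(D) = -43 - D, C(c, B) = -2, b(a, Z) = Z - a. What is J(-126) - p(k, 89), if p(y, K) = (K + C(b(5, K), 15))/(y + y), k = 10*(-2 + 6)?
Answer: 6553/80 ≈ 81.912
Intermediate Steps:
k = 40 (k = 10*4 = 40)
p(y, K) = (-2 + K)/(2*y) (p(y, K) = (K - 2)/(y + y) = (-2 + K)/((2*y)) = (-2 + K)*(1/(2*y)) = (-2 + K)/(2*y))
J(-126) - p(k, 89) = (-43 - 1*(-126)) - (-2 + 89)/(2*40) = (-43 + 126) - 87/(2*40) = 83 - 1*87/80 = 83 - 87/80 = 6553/80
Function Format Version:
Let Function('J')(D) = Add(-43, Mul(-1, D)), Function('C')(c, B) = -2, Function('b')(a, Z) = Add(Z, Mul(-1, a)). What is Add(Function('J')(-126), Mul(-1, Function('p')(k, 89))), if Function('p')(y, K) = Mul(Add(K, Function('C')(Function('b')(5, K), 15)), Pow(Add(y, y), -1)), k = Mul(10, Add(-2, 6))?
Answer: Rational(6553, 80) ≈ 81.912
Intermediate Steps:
k = 40 (k = Mul(10, 4) = 40)
Function('p')(y, K) = Mul(Rational(1, 2), Pow(y, -1), Add(-2, K)) (Function('p')(y, K) = Mul(Add(K, -2), Pow(Add(y, y), -1)) = Mul(Add(-2, K), Pow(Mul(2, y), -1)) = Mul(Add(-2, K), Mul(Rational(1, 2), Pow(y, -1))) = Mul(Rational(1, 2), Pow(y, -1), Add(-2, K)))
Add(Function('J')(-126), Mul(-1, Function('p')(k, 89))) = Add(Add(-43, Mul(-1, -126)), Mul(-1, Mul(Rational(1, 2), Pow(40, -1), Add(-2, 89)))) = Add(Add(-43, 126), Mul(-1, Mul(Rational(1, 2), Rational(1, 40), 87))) = Add(83, Mul(-1, Rational(87, 80))) = Add(83, Rational(-87, 80)) = Rational(6553, 80)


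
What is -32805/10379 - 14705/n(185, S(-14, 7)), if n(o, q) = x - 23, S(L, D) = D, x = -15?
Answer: 151376605/394402 ≈ 383.81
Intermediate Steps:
n(o, q) = -38 (n(o, q) = -15 - 23 = -38)
-32805/10379 - 14705/n(185, S(-14, 7)) = -32805/10379 - 14705/(-38) = -32805*1/10379 - 14705*(-1/38) = -32805/10379 + 14705/38 = 151376605/394402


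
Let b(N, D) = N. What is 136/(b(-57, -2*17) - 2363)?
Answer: -34/605 ≈ -0.056198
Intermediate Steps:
136/(b(-57, -2*17) - 2363) = 136/(-57 - 2363) = 136/(-2420) = 136*(-1/2420) = -34/605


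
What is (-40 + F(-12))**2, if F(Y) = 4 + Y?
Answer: 2304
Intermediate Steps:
(-40 + F(-12))**2 = (-40 + (4 - 12))**2 = (-40 - 8)**2 = (-48)**2 = 2304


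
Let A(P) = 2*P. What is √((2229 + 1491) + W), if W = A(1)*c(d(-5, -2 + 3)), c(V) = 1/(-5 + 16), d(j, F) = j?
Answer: √450142/11 ≈ 60.993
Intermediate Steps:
c(V) = 1/11
W = 2/11 (W = (2*1)*(1/11) = 2*(1/11) = 2/11 ≈ 0.18182)
√((2229 + 1491) + W) = √((2229 + 1491) + 2/11) = √(3720 + 2/11) = √(40922/11) = √450142/11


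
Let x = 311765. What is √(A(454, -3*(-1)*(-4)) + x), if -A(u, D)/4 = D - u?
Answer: √313629 ≈ 560.03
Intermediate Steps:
A(u, D) = -4*D + 4*u (A(u, D) = -4*(D - u) = -4*D + 4*u)
√(A(454, -3*(-1)*(-4)) + x) = √((-4*(-3*(-1))*(-4) + 4*454) + 311765) = √((-12*(-4) + 1816) + 311765) = √((-4*(-12) + 1816) + 311765) = √((48 + 1816) + 311765) = √(1864 + 311765) = √313629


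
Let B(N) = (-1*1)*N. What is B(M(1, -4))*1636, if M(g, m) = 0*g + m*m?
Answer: -26176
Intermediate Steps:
M(g, m) = m² (M(g, m) = 0 + m² = m²)
B(N) = -N
B(M(1, -4))*1636 = -1*(-4)²*1636 = -1*16*1636 = -16*1636 = -26176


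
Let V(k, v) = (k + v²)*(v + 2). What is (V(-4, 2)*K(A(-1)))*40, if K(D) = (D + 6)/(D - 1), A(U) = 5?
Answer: 0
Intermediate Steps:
K(D) = (6 + D)/(-1 + D)
V(k, v) = (2 + v)*(k + v²) (V(k, v) = (k + v²)*(2 + v) = (2 + v)*(k + v²))
(V(-4, 2)*K(A(-1)))*40 = ((2³ + 2*(-4) + 2*2² - 4*2)*((6 + 5)/(-1 + 5)))*40 = ((8 - 8 + 2*4 - 8)*(11/4))*40 = ((8 - 8 + 8 - 8)*((¼)*11))*40 = (0*(11/4))*40 = 0*40 = 0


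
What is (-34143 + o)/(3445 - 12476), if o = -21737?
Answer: 5080/821 ≈ 6.1876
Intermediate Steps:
(-34143 + o)/(3445 - 12476) = (-34143 - 21737)/(3445 - 12476) = -55880/(-9031) = -55880*(-1/9031) = 5080/821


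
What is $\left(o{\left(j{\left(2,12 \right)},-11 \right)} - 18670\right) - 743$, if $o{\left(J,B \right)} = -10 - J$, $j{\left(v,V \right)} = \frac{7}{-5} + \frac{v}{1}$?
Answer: $- \frac{97118}{5} \approx -19424.0$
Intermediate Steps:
$j{\left(v,V \right)} = - \frac{7}{5} + v$ ($j{\left(v,V \right)} = 7 \left(- \frac{1}{5}\right) + v 1 = - \frac{7}{5} + v$)
$\left(o{\left(j{\left(2,12 \right)},-11 \right)} - 18670\right) - 743 = \left(\left(-10 - \left(- \frac{7}{5} + 2\right)\right) - 18670\right) - 743 = \left(\left(-10 - \frac{3}{5}\right) - 18670\right) - 743 = \left(- \frac{53}{5} - 18670\right) - 743 = - \frac{93403}{5} - 743 = - \frac{97118}{5}$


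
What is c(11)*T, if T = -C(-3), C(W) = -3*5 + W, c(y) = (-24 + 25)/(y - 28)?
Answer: -18/17 ≈ -1.0588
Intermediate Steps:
c(y) = 1/(-28 + y)
C(W) = -15 + W
T = 18 (T = -(-15 - 3) = -1*(-18) = 18)
c(11)*T = 18/(-28 + 11) = 18/(-17) = -1/17*18 = -18/17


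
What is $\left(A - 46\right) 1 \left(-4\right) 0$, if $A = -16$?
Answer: $0$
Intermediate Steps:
$\left(A - 46\right) 1 \left(-4\right) 0 = \left(-16 - 46\right) 1 \left(-4\right) 0 = - 62 \left(\left(-4\right) 0\right) = \left(-62\right) 0 = 0$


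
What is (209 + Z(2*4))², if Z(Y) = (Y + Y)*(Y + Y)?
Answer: 216225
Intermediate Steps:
Z(Y) = 4*Y² (Z(Y) = (2*Y)*(2*Y) = 4*Y²)
(209 + Z(2*4))² = (209 + 4*(2*4)²)² = (209 + 4*8²)² = (209 + 4*64)² = (209 + 256)² = 465² = 216225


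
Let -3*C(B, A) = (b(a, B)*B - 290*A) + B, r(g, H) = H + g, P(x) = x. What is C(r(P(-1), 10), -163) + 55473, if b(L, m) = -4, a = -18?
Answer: 119176/3 ≈ 39725.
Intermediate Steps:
C(B, A) = B + 290*A/3 (C(B, A) = -((-4*B - 290*A) + B)/3 = -((-290*A - 4*B) + B)/3 = -(-290*A - 3*B)/3 = B + 290*A/3)
C(r(P(-1), 10), -163) + 55473 = ((10 - 1) + (290/3)*(-163)) + 55473 = (9 - 47270/3) + 55473 = -47243/3 + 55473 = 119176/3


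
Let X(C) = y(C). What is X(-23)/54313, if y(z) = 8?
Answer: 8/54313 ≈ 0.00014729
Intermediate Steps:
X(C) = 8
X(-23)/54313 = 8/54313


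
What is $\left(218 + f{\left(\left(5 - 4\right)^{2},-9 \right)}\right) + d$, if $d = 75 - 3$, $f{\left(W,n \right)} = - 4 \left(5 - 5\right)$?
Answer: $290$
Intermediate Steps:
$f{\left(W,n \right)} = 0$ ($f{\left(W,n \right)} = \left(-4\right) 0 = 0$)
$d = 72$ ($d = 75 - 3 = 72$)
$\left(218 + f{\left(\left(5 - 4\right)^{2},-9 \right)}\right) + d = \left(218 + 0\right) + 72 = 218 + 72 = 290$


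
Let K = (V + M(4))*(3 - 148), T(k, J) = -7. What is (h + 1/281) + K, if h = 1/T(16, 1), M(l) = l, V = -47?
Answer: 12263971/1967 ≈ 6234.9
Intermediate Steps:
h = -1/7 (h = 1/(-7) = -1/7 ≈ -0.14286)
K = 6235 (K = (-47 + 4)*(3 - 148) = -43*(-145) = 6235)
(h + 1/281) + K = (-1/7 + 1/281) + 6235 = -274/1967 + 6235 = 12263971/1967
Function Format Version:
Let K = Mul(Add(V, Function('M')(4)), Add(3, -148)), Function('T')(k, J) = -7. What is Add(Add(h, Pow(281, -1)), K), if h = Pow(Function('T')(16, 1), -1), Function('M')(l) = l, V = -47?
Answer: Rational(12263971, 1967) ≈ 6234.9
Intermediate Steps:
h = Rational(-1, 7) (h = Pow(-7, -1) = Rational(-1, 7) ≈ -0.14286)
K = 6235 (K = Mul(Add(-47, 4), Add(3, -148)) = Mul(-43, -145) = 6235)
Add(Add(h, Pow(281, -1)), K) = Add(Add(Rational(-1, 7), Pow(281, -1)), 6235) = Add(Add(Rational(-1, 7), Rational(1, 281)), 6235) = Add(Rational(-274, 1967), 6235) = Rational(12263971, 1967)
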